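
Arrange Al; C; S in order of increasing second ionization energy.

After 1 electron has been removed, what remains? Al⁺ still has 2 valence electrons; C⁺ still has 3 valence electrons; S⁺ still has 5 valence electrons.
All are still removing valence electrons, so compare the +1 ions as you would atoms: IE_2 generally rises across a period (higher Z_eff) and falls down a group (larger shell), subject to the usual subshell exceptions.
Valence configurations: Al⁺ [Ne]3s², C⁺ [He]2s²2p¹, S⁺ [Ne]3s²3p³.
Approximate IE_2 values (kJ/mol): Al 1817, C 2353, S 2252.
So the second ionization energies run Al < S < C.

Al, S, C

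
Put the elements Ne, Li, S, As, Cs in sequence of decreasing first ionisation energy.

Ne > S > As > Li > Cs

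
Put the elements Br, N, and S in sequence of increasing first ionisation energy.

N is in period 2, group 15; S is in period 3, group 16; Br is in period 4, group 17.
First ionization energy rises across a period (greater Z_eff holds electrons more tightly) and falls down a group (valence electrons are farther from the nucleus).
These sit on a diagonal, where the across-period and down-group effects partly cancel.
Br > S: the two effects oppose for this pair; the across-period effect wins (1140 vs 1000 kJ/mol).
N > Br: the two effects oppose for this pair; the down-group effect wins (1402 vs 1140 kJ/mol).
Tabulated first ionization energy (kJ/mol): N 1402, S 1000, Br 1140.
So from lowest to highest: S < Br < N.

S, Br, N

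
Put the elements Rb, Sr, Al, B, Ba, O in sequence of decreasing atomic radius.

Rb, Ba, Sr, Al, B, O

B is in period 2, group 13; O is in period 2, group 16; Al is in period 3, group 13; Rb is in period 5, group 1; Sr is in period 5, group 2; Ba is in period 6, group 2.
Moving right in a period, electrons are added to the same shell under a stronger nuclear pull, so atoms get smaller; moving down, a new shell is opened and atoms get larger.
Neither a single period nor a single group — weigh both effects.
B > O: B lies to the left of O in period 2, so the across-period effect alone puts B larger.
Al > B: Al sits below B in group 13, so the down-group effect alone puts Al larger.
Sr > Al: relative to Al, both the across-period and down-group shifts push Sr's atomic radius up.
Ba > Sr: they share group 2; the group trend gives Ba the larger value.
Rb > Ba: the two effects oppose for this pair; the across-period effect wins (210 vs 196 pm).
For reference (pm): B 85, O 63, Al 126, Rb 210, Sr 185, Ba 196.
So from largest to smallest: Rb > Ba > Sr > Al > B > O.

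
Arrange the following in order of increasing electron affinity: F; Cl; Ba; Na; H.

Ba, Na, H, F, Cl

H is in period 1, group 1; F is in period 2, group 17; Na is in period 3, group 1; Cl is in period 3, group 17; Ba is in period 6, group 2.
Electron affinity generally becomes more exothermic across a period toward the halogens and less exothermic down a group.
These span different periods and groups, so the two trends combine.
Na > Ba: the two effects oppose for this pair; the down-group effect wins (53 vs 14 kJ/mol).
H > Na: H sits above Na in group 1, so the down-group effect alone puts H higher.
F > H: the two effects oppose for this pair; the across-period effect wins (328 vs 73 kJ/mol).
Cl > F: this pair runs against the simple trend — see the exception note.
Note the exception: Cl has a higher electron affinity than F, contrary to the simple trend — F's small 2p subshell makes the incoming electron feel strong e⁻–e⁻ repulsion, so Cl actually releases more energy on gaining an electron.
Approximate values (kJ/mol): H 73, F 328, Na 53, Cl 349, Ba 14.
So from lowest to highest: Ba < Na < H < F < Cl.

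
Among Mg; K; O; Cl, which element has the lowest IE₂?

Mg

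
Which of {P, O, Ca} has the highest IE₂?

O

Consider each +1 ion: P⁺ still has 4 valence electrons; O⁺ still has 5 valence electrons; Ca⁺ still has 1 valence electron.
All are still removing valence electrons, so compare the +1 ions as you would atoms: IE_2 generally rises across a period (higher Z_eff) and falls down a group (larger shell), subject to the usual subshell exceptions.
Valence configurations: P⁺ [Ne]3s²3p², O⁺ [He]2s²2p³, Ca⁺ [Ar]4s¹.
The numbers (kJ/mol): P 1907, O 3388, Ca 1145.
Putting it together, IE_2: Ca < P < O.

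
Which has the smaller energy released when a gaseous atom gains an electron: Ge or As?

As

Ge is in period 4, group 14; As is in period 4, group 15.
EA tends to increase across a period and decrease down a group, though the pattern is less regular than for IE or radius.
All lie in period 4; the across-period trend (electron affinity increases left to right) applies, with the exception below.
Note the exception: Ge has a higher electron affinity than As, contrary to the simple trend — adding an electron to As's half-filled 4p³ is unfavourable, so Ge (4p²) has the more exothermic EA.
Tabulated electron affinity (kJ/mol): Ge 119, As 78.
So As has the smaller energy released when a gaseous atom gains an electron (As < Ge).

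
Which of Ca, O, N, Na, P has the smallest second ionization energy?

Consider each +1 ion: Ca⁺ still has 1 valence electron; O⁺ still has 5 valence electrons; N⁺ still has 4 valence electrons; Na⁺ is the bare [Ne] core; P⁺ still has 4 valence electrons.
Core electrons are held far more tightly than valence electrons, so Na tops the IE_2 order.
Valence configurations: Ca⁺ [Ar]4s¹, O⁺ [He]2s²2p³, N⁺ [He]2s²2p², P⁺ [Ne]3s²3p².
Approximate IE_2 values (kJ/mol): Ca 1145, O 3388, N 2856, Na 4562, P 1907.
Putting it together, IE_2: Ca < P < N < O < Na.

Ca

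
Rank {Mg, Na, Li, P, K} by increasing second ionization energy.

The second ionization energy removes an electron from the +1 ion. For each element: Mg⁺ still has 1 valence electron; Na⁺ is the bare [Ne] core; Li⁺ is the bare [He] core; P⁺ still has 4 valence electrons; K⁺ is the bare [Ar] core.
Breaking into a closed-shell core is much more expensive than removing a leftover valence electron — K, Na and Li have the largest IE_2 here.
Valence configurations: Mg⁺ [Ne]3s¹, P⁺ [Ne]3s²3p².
Approximate IE_2 values (kJ/mol): Mg 1451, Na 4562, Li 7298, P 1907, K 3052.
So the second ionization energies run Mg < P < K < Na < Li.

Mg < P < K < Na < Li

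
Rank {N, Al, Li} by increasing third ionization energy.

Al, N, Li

The third ionization energy removes an electron from the +2 ion. For each element: N²⁺ still has 3 valence electrons; Al²⁺ still has 1 valence electron; Li²⁺ is already 1 electron into the core.
Core electrons are held far more tightly than valence electrons, so Li tops the IE_3 order.
Valence configurations: N²⁺ [He]2s²2p¹, Al²⁺ [Ne]3s¹.
Approximate IE_3 values (kJ/mol): N 4578, Al 2745, Li 11815.
So the third ionization energies run Al < N < Li.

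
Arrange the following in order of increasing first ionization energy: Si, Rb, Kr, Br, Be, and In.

Rb < In < Si < Be < Br < Kr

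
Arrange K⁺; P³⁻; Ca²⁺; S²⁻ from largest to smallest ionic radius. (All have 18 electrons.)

P³⁻, S²⁻, K⁺, Ca²⁺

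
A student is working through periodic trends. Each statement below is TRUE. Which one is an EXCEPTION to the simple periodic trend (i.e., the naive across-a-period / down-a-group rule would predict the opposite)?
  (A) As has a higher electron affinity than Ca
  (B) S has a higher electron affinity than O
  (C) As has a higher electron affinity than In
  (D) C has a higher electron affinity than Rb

(B)

The general trend: electron affinity increases across a period and decreases down a group.
(A) As (period 4, group 15) vs Ca (period 4, group 2): the stated order agrees with the simple trend.
(B) S (period 3, group 16) vs O (period 2, group 16): the stated order contradicts the simple trend.
(C) As (period 4, group 15) vs In (period 5, group 13): the stated order agrees with the simple trend.
(D) C (period 2, group 14) vs Rb (period 5, group 1): the stated order agrees with the simple trend.
The exception is (B): the compact 2p subshell of O repels the added electron more than S's larger 3p does.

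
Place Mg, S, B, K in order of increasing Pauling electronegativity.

B is in period 2, group 13; Mg is in period 3, group 2; S is in period 3, group 16; K is in period 4, group 1.
Atoms toward the upper right of the periodic table pull bonding electrons most strongly.
Neither a single period nor a single group — weigh both effects.
Mg > K: relative to K, both the across-period and down-group shifts push Mg's electronegativity up.
B > Mg: relative to Mg, both the across-period and down-group shifts push B's electronegativity up.
S > B: the two effects oppose for this pair; the across-period effect wins (2.58 vs 2.04).
For reference (Pauling): B 2.04, Mg 1.31, S 2.58, K 0.82.
So from lowest to highest: K < Mg < B < S.

K < Mg < B < S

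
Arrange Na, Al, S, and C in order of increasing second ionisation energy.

Al < S < C < Na

Consider each +1 ion: Na⁺ is the bare [Ne] core; Al⁺ still has 2 valence electrons; S⁺ still has 5 valence electrons; C⁺ still has 3 valence electrons.
Breaking into a closed-shell core is much more expensive than removing a leftover valence electron — Na has the largest IE_2 here.
Valence configurations: Al⁺ [Ne]3s², S⁺ [Ne]3s²3p³, C⁺ [He]2s²2p¹.
Approximate IE_2 values (kJ/mol): Na 4562, Al 1817, S 2252, C 2353.
Overall IE_2 order: Al < S < C < Na.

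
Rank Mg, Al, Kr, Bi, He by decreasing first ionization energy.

He > Kr > Mg > Bi > Al

Removing the outermost electron gets harder across a period and easier down a group.
These span different periods and groups, so the two trends combine.
Bi > Al: the two effects oppose for this pair; the across-period effect wins (703 vs 578 kJ/mol).
Mg > Bi: period and group pull opposite ways; the down-group shift dominates (738 vs 703 kJ/mol).
Kr > Mg: the two effects oppose for this pair; the across-period effect wins (1351 vs 738 kJ/mol).
He > Kr: He sits above Kr in group 18, so the down-group effect alone puts He higher.
Note the exception: Mg has a higher first ionization energy than Al, contrary to the simple trend — Al's single 3p electron is easier to remove than one from Mg's filled 3s².
Approximate values (kJ/mol): He 2372, Mg 738, Al 578, Kr 1351, Bi 703.
So from highest to lowest: He > Kr > Mg > Bi > Al.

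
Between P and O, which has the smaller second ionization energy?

Consider each +1 ion: P⁺ still has 4 valence electrons; O⁺ still has 5 valence electrons.
All are still removing valence electrons, so compare the +1 ions as you would atoms: IE_2 generally rises across a period (higher Z_eff) and falls down a group (larger shell), subject to the usual subshell exceptions.
Valence configurations: P⁺ [Ne]3s²3p², O⁺ [He]2s²2p³.
The numbers (kJ/mol): P 1907, O 3388.
Putting it together, IE_2: P < O.

P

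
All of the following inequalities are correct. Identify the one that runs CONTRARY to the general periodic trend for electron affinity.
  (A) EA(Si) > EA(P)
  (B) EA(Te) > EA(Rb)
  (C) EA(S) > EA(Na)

The general trend: electron affinity increases across a period and decreases down a group.
(A) Si (period 3, group 14) vs P (period 3, group 15): the stated order contradicts the simple trend.
(B) Te (period 5, group 16) vs Rb (period 5, group 1): the stated order agrees with the simple trend.
(C) S (period 3, group 16) vs Na (period 3, group 1): the stated order agrees with the simple trend.
The exception is (A): adding an electron to P's half-filled 3p³ is unfavourable, so Si (3p²) has the more exothermic EA.

(A)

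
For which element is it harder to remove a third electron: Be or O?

IE_3 is the cost of taking one more electron from the +2 cation: Be²⁺ is the bare [He] core; O²⁺ still has 4 valence electrons.
Pulling an electron out of a noble-gas core costs far more than removing a remaining valence electron, so Be sits at the high end of IE_3.
The numbers (kJ/mol): Be 14849, O 5300.
Hence IE_3: O < Be.

Be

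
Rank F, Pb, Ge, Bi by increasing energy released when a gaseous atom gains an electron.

F is in period 2, group 17; Ge is in period 4, group 14; Pb is in period 6, group 14; Bi is in period 6, group 15.
Atoms with high Z_eff and room in the valence shell (especially the halogens) have the most exothermic electron affinities.
Here both period and group differ, so the two effects have to be weighed against each other.
Bi > Pb: both are in period 6; the period trend gives Bi the larger value.
Ge > Bi: the two effects oppose for this pair; the down-group effect wins (119 vs 91 kJ/mol).
F > Ge: relative to Ge, both the across-period and down-group shifts push F's electron affinity up.
Approximate values (kJ/mol): F 328, Ge 119, Pb 35, Bi 91.
So from lowest to highest: Pb < Bi < Ge < F.

Pb < Bi < Ge < F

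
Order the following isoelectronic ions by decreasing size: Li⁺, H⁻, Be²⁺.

All of these have 2 electrons, so size is governed by nuclear charge alone: the more protons, the stronger the pull on the same electron cloud, and the smaller the ion.
Nuclear charges: Be²⁺ (Z=4), Li⁺ (Z=3), H⁻ (Z=1).
Largest to smallest: H⁻ > Li⁺ > Be²⁺.

H⁻ > Li⁺ > Be²⁺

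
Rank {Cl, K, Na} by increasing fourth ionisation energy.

After 3 electrons have been removed, what remains? Cl³⁺ still has 4 valence electrons; K³⁺ is already 2 electrons into the core; Na³⁺ is already 2 electrons into the core.
Core electrons are held far more tightly than valence electrons, so K and Na top the IE_4 order.
Approximate IE_4 values (kJ/mol): Cl 5159, K 5877, Na 9543.
Overall IE_4 order: Cl < K < Na.

Cl < K < Na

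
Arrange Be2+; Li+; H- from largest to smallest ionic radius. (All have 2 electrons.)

H- > Li+ > Be2+

All of these have 2 electrons, so size is governed by nuclear charge alone: the more protons, the stronger the pull on the same electron cloud, and the smaller the ion.
Nuclear charges: Be2+ (Z=4), Li+ (Z=3), H- (Z=1).
Largest to smallest: H- > Li+ > Be2+.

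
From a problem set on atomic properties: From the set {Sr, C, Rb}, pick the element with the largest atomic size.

Radius decreases left→right (rising Z_eff, same n) and increases top→bottom (higher n).
Here both period and group differ, so the two effects have to be weighed against each other.
Sr > C: relative to C, both the across-period and down-group shifts push Sr's atomic radius up.
Rb > Sr: Rb lies to the left of Sr in period 5, so the across-period effect alone puts Rb larger.
For reference (pm): C 75, Rb 210, Sr 185.
The largest atomic size among these belongs to Rb.

Rb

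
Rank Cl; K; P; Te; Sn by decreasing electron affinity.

P is in period 3, group 15; Cl is in period 3, group 17; K is in period 4, group 1; Sn is in period 5, group 14; Te is in period 5, group 16.
Adding an electron releases more energy for atoms nearer the top right (short of the noble gases).
Here both period and group differ, so the two effects have to be weighed against each other.
P > K: both effects reinforce here, so P is clearly the higher of the two.
Sn > P: this pair runs against the simple trend — see the exception note.
Te > Sn: Te lies to the right of Sn in period 5, so the across-period effect alone puts Te higher.
Cl > Te: both effects reinforce here, so Cl is clearly the higher of the two.
Note the exception: Sn has a higher electron affinity than P, contrary to the simple trend — adding an electron to P's half-filled np³ subshell costs electron-pairing energy.
Tabulated electron affinity (kJ/mol): P 72, Cl 349, K 48, Sn 107, Te 190.
So from highest to lowest: Cl > Te > Sn > P > K.

Cl > Te > Sn > P > K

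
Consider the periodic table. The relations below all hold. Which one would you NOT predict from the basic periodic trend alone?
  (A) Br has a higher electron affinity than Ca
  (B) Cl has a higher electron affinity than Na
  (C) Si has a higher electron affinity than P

The general trend: electron affinity increases across a period and decreases down a group.
(A) Br (period 4, group 17) vs Ca (period 4, group 2): the stated order agrees with the simple trend.
(B) Cl (period 3, group 17) vs Na (period 3, group 1): the stated order agrees with the simple trend.
(C) Si (period 3, group 14) vs P (period 3, group 15): the stated order contradicts the simple trend.
The exception is (C): adding an electron to P's half-filled 3p³ is unfavourable, so Si (3p²) has the more exothermic EA.

(C)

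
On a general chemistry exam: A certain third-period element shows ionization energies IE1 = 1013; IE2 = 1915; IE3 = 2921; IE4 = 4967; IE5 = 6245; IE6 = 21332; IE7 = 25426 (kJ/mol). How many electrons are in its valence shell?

Look for the largest jump between consecutive ionization energies: IE6/IE5 ≈ 3.4, far larger than any earlier ratio.
That jump marks the point where a core electron is being removed. So the atom has 5 valence electrons.

5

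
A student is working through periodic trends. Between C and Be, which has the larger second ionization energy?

C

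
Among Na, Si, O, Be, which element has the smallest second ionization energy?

Si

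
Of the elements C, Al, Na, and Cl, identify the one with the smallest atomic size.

C is in period 2, group 14; Na is in period 3, group 1; Al is in period 3, group 13; Cl is in period 3, group 17.
Atomic radius shrinks across a period as nuclear charge pulls the same shell inward, and grows down a group as new shells are added.
These span different periods and groups, so the two trends combine.
Cl > C: period and group pull opposite ways; the down-group shift dominates (99 vs 75 pm).
Al > Cl: Al lies to the left of Cl in period 3, so the across-period effect alone puts Al larger.
Na > Al: Na lies to the left of Al in period 3, so the across-period effect alone puts Na larger.
Approximate values (pm): C 75, Na 155, Al 126, Cl 99.
The smallest atomic size among these belongs to C.

C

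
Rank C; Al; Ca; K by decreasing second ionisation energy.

The second ionization energy removes an electron from the +1 ion. For each element: C⁺ still has 3 valence electrons; Al⁺ still has 2 valence electrons; Ca⁺ still has 1 valence electron; K⁺ is the bare [Ar] core.
Breaking into a closed-shell core is much more expensive than removing a leftover valence electron — K has the largest IE_2 here.
Valence configurations: C⁺ [He]2s²2p¹, Al⁺ [Ne]3s², Ca⁺ [Ar]4s¹.
Approximate IE_2 values (kJ/mol): C 2353, Al 1817, Ca 1145, K 3052.
Putting it together, IE_2: Ca < Al < C < K.

K > C > Al > Ca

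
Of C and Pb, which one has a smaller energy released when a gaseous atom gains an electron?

Pb

Adding an electron releases more energy for atoms nearer the top right (short of the noble gases).
All are in group 14, so electron affinity increases up the group.
So Pb has the smaller energy released when a gaseous atom gains an electron (Pb < C).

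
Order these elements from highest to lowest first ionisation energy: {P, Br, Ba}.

Br > P > Ba

P is in period 3, group 15; Br is in period 4, group 17; Ba is in period 6, group 2.
Across a period the outer electron is held more tightly (higher IE₁); down a group it sits in a higher shell, more shielded, and comes off more easily.
Neither a single period nor a single group — weigh both effects.
P > Ba: relative to Ba, both the across-period and down-group shifts push P's first ionization energy up.
Br > P: the two effects oppose for this pair; the across-period effect wins (1140 vs 1012 kJ/mol).
For reference (kJ/mol): P 1012, Br 1140, Ba 503.
So from highest to lowest: Br > P > Ba.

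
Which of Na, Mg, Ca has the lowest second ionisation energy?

Ca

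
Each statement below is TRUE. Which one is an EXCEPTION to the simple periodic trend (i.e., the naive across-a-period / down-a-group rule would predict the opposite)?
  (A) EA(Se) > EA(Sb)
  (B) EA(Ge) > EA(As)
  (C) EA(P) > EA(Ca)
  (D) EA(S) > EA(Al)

(B)

The general trend: electron affinity increases across a period and decreases down a group.
(A) Se (period 4, group 16) vs Sb (period 5, group 15): the stated order agrees with the simple trend.
(B) Ge (period 4, group 14) vs As (period 4, group 15): the stated order contradicts the simple trend.
(C) P (period 3, group 15) vs Ca (period 4, group 2): the stated order agrees with the simple trend.
(D) S (period 3, group 16) vs Al (period 3, group 13): the stated order agrees with the simple trend.
The exception is (B): adding an electron to As's half-filled 4p³ is unfavourable, so Ge (4p²) has the more exothermic EA.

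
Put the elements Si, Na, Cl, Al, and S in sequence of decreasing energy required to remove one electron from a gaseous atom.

Na is in period 3, group 1; Al is in period 3, group 13; Si is in period 3, group 14; S is in period 3, group 16; Cl is in period 3, group 17.
First ionization energy rises across a period (greater Z_eff holds electrons more tightly) and falls down a group (valence electrons are farther from the nucleus).
All lie in period 3, so first ionization energy increases left to right.
So from highest to lowest: Cl > S > Si > Al > Na.

Cl, S, Si, Al, Na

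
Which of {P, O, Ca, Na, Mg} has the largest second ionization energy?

Na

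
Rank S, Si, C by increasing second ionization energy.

Si < S < C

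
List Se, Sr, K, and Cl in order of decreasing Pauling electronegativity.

Cl is in period 3, group 17; K is in period 4, group 1; Se is in period 4, group 16; Sr is in period 5, group 2.
EN rises left→right (higher Z_eff, smaller atoms) and falls top→bottom (larger, more shielded atoms).
These span different periods and groups, so the two trends combine.
Sr > K: period and group pull opposite ways; the across-period shift dominates (0.95 vs 0.82).
Se > Sr: relative to Sr, both the across-period and down-group shifts push Se's electronegativity up.
Cl > Se: relative to Se, both the across-period and down-group shifts push Cl's electronegativity up.
For reference (Pauling): Cl 3.16, K 0.82, Se 2.55, Sr 0.95.
So from highest to lowest: Cl > Se > Sr > K.

Cl > Se > Sr > K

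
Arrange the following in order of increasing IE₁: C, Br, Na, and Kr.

Na < C < Br < Kr

C is in period 2, group 14; Na is in period 3, group 1; Br is in period 4, group 17; Kr is in period 4, group 18.
Across a period the outer electron is held more tightly (higher IE₁); down a group it sits in a higher shell, more shielded, and comes off more easily.
Neither a single period nor a single group — weigh both effects.
C > Na: both effects reinforce here, so C is clearly the higher of the two.
Br > C: the two effects oppose for this pair; the across-period effect wins (1140 vs 1086 kJ/mol).
Kr > Br: both are in period 4; the period trend gives Kr the larger value.
Tabulated first ionization energy (kJ/mol): C 1086, Na 496, Br 1140, Kr 1351.
So from lowest to highest: Na < C < Br < Kr.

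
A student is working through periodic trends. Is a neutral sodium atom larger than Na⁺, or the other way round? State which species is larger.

Na

Forming Na⁺ removes 1 electron from Na. Fewer electrons for the same nuclear charge means less shielding and a higher Z_eff on the remaining electrons, and for main-group metals the entire outer shell is lost.
A cation is smaller than its parent atom: Na⁺ < Na.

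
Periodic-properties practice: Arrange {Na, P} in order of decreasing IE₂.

IE_2 is the cost of taking one more electron from the +1 cation: Na⁺ is the bare [Ne] core; P⁺ still has 4 valence electrons.
Core electrons are held far more tightly than valence electrons, so Na tops the IE_2 order.
Tabulated IE_2 (kJ/mol): Na 4562, P 1907.
Putting it together, IE_2: P < Na.

Na > P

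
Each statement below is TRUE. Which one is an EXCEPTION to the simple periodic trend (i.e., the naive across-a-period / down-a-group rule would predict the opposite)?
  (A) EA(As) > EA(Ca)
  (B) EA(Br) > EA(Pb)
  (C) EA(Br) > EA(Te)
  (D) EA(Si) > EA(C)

(D)

The general trend: electron affinity increases across a period and decreases down a group.
(A) As (period 4, group 15) vs Ca (period 4, group 2): the stated order agrees with the simple trend.
(B) Br (period 4, group 17) vs Pb (period 6, group 14): the stated order agrees with the simple trend.
(C) Br (period 4, group 17) vs Te (period 5, group 16): the stated order agrees with the simple trend.
(D) Si (period 3, group 14) vs C (period 2, group 14): the stated order contradicts the simple trend.
The exception is (D): Si's larger, more diffuse 3p orbitals accept an added electron slightly more readily than C's compact 2p.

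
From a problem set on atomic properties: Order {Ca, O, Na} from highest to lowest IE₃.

IE_3 is the cost of taking one more electron from the +2 cation: Ca²⁺ is the bare [Ar] core; O²⁺ still has 4 valence electrons; Na²⁺ is already 1 electron into the core.
Usually core removal costs more than valence removal, but here the competition is close: a tightly held n=2 valence electron can cost more to remove than an n=3 core electron, so the actual values have to decide it.
Tabulated IE_3 (kJ/mol): Ca 4912, O 5300, Na 6910.
Overall IE_3 order: Ca < O < Na.

Na, O, Ca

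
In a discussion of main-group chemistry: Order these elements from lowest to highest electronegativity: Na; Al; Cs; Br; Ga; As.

Na is in period 3, group 1; Al is in period 3, group 13; Ga is in period 4, group 13; As is in period 4, group 15; Br is in period 4, group 17; Cs is in period 6, group 1.
EN rises left→right (higher Z_eff, smaller atoms) and falls top→bottom (larger, more shielded atoms).
Here both period and group differ, so the two effects have to be weighed against each other.
Na > Cs: Na sits above Cs in group 1, so the down-group effect alone puts Na higher.
Al > Na: Al lies to the right of Na in period 3, so the across-period effect alone puts Al higher.
Ga > Al: this pair runs against the simple trend — see the exception note.
As > Ga: both are in period 4; the period trend gives As the larger value.
Br > As: both are in period 4; the period trend gives Br the larger value.
Note the exception: Ga has a higher electronegativity than Al, contrary to the simple trend — poor shielding by filled d (and f) subshells raises the heavier element's effective nuclear charge more than the simple down-group trend predicts.
For reference (Pauling): Na 0.93, Al 1.61, Ga 1.81, As 2.18, Br 2.96, Cs 0.79.
So from lowest to highest: Cs < Na < Al < Ga < As < Br.

Cs, Na, Al, Ga, As, Br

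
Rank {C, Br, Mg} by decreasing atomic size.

C is in period 2, group 14; Mg is in period 3, group 2; Br is in period 4, group 17.
Moving right in a period, electrons are added to the same shell under a stronger nuclear pull, so atoms get smaller; moving down, a new shell is opened and atoms get larger.
Neither a single period nor a single group — weigh both effects.
Br > C: period and group pull opposite ways; the down-group shift dominates (114 vs 75 pm).
Mg > Br: period and group pull opposite ways; the across-period shift dominates (139 vs 114 pm).
Tabulated atomic radius (pm): C 75, Mg 139, Br 114.
So from largest to smallest: Mg > Br > C.

Mg > Br > C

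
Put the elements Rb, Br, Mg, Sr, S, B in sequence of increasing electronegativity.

B is in period 2, group 13; Mg is in period 3, group 2; S is in period 3, group 16; Br is in period 4, group 17; Rb is in period 5, group 1; Sr is in period 5, group 2.
EN rises left→right (higher Z_eff, smaller atoms) and falls top→bottom (larger, more shielded atoms).
Neither a single period nor a single group — weigh both effects.
Sr > Rb: Sr lies to the right of Rb in period 5, so the across-period effect alone puts Sr higher.
Mg > Sr: Mg sits above Sr in group 2, so the down-group effect alone puts Mg higher.
B > Mg: relative to Mg, both the across-period and down-group shifts push B's electronegativity up.
S > B: the two effects oppose for this pair; the across-period effect wins (2.58 vs 2.04).
Br > S: the two effects oppose for this pair; the across-period effect wins (2.96 vs 2.58).
Tabulated electronegativity (Pauling): B 2.04, Mg 1.31, S 2.58, Br 2.96, Rb 0.82, Sr 0.95.
So from lowest to highest: Rb < Sr < Mg < B < S < Br.

Rb, Sr, Mg, B, S, Br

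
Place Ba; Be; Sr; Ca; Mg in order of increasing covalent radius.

Be < Mg < Ca < Sr < Ba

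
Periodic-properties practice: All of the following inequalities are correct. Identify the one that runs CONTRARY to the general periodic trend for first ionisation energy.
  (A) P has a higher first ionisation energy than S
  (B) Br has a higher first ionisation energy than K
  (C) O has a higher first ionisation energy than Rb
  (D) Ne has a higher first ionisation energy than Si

The general trend: first ionisation energy increases across a period and decreases down a group.
(A) P (period 3, group 15) vs S (period 3, group 16): the stated order contradicts the simple trend.
(B) Br (period 4, group 17) vs K (period 4, group 1): the stated order agrees with the simple trend.
(C) O (period 2, group 16) vs Rb (period 5, group 1): the stated order agrees with the simple trend.
(D) Ne (period 2, group 18) vs Si (period 3, group 14): the stated order agrees with the simple trend.
The exception is (A): S (3p⁴) ionizes more easily than half-filled P (3p³) because the paired 3p electron in S is pushed out by e⁻–e⁻ repulsion.

(A)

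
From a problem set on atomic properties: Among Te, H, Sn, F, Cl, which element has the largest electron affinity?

Cl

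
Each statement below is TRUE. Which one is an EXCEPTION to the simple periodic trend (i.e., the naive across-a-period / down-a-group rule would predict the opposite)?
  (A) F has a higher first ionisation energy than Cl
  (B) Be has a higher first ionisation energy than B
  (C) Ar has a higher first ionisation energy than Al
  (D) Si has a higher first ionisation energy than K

The general trend: first ionisation energy increases across a period and decreases down a group.
(A) F (period 2, group 17) vs Cl (period 3, group 17): the stated order agrees with the simple trend.
(B) Be (period 2, group 2) vs B (period 2, group 13): the stated order contradicts the simple trend.
(C) Ar (period 3, group 18) vs Al (period 3, group 13): the stated order agrees with the simple trend.
(D) Si (period 3, group 14) vs K (period 4, group 1): the stated order agrees with the simple trend.
The exception is (B): removing B's lone 2p electron is easier than breaking Be's filled 2s².

(B)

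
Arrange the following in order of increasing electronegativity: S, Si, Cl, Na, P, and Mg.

Na is in period 3, group 1; Mg is in period 3, group 2; Si is in period 3, group 14; P is in period 3, group 15; S is in period 3, group 16; Cl is in period 3, group 17.
EN rises left→right (higher Z_eff, smaller atoms) and falls top→bottom (larger, more shielded atoms).
All lie in period 3, so electronegativity increases left to right.
So from lowest to highest: Na < Mg < Si < P < S < Cl.

Na < Mg < Si < P < S < Cl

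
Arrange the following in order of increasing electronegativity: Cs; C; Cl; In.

Cs < In < C < Cl

C is in period 2, group 14; Cl is in period 3, group 17; In is in period 5, group 13; Cs is in period 6, group 1.
EN rises left→right (higher Z_eff, smaller atoms) and falls top→bottom (larger, more shielded atoms).
Neither a single period nor a single group — weigh both effects.
In > Cs: relative to Cs, both the across-period and down-group shifts push In's electronegativity up.
C > In: relative to In, both the across-period and down-group shifts push C's electronegativity up.
Cl > C: the two effects oppose for this pair; the across-period effect wins (3.16 vs 2.55).
For reference (Pauling): C 2.55, Cl 3.16, In 1.78, Cs 0.79.
So from lowest to highest: Cs < In < C < Cl.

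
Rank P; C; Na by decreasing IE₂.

IE_2 is the cost of taking one more electron from the +1 cation: P⁺ still has 4 valence electrons; C⁺ still has 3 valence electrons; Na⁺ is the bare [Ne] core.
Breaking into a closed-shell core is much more expensive than removing a leftover valence electron — Na has the largest IE_2 here.
Valence configurations: P⁺ [Ne]3s²3p², C⁺ [He]2s²2p¹.
Tabulated IE_2 (kJ/mol): P 1907, C 2353, Na 4562.
Overall IE_2 order: P < C < Na.

Na, C, P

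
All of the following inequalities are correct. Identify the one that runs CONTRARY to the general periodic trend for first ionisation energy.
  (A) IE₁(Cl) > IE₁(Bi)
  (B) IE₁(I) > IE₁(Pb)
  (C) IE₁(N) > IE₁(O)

The general trend: first ionisation energy increases across a period and decreases down a group.
(A) Cl (period 3, group 17) vs Bi (period 6, group 15): the stated order agrees with the simple trend.
(B) I (period 5, group 17) vs Pb (period 6, group 14): the stated order agrees with the simple trend.
(C) N (period 2, group 15) vs O (period 2, group 16): the stated order contradicts the simple trend.
The exception is (C): pairing an electron in O's 2p⁴ costs repulsion energy, so O ionizes more easily than half-filled N (2p³).

(C)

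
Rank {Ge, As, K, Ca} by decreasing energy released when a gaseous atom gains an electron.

Ge, As, K, Ca

Atoms with high Z_eff and room in the valence shell (especially the halogens) have the most exothermic electron affinities.
All lie in period 4; the across-period trend (electron affinity increases left to right) applies, with the exception below.
Note the exception: K has a higher electron affinity than Ca, contrary to the simple trend — adding an electron to Ca (ns²) has to open a new, higher-energy np subshell, which is unfavourable.
Note the exception: Ge has a higher electron affinity than As, contrary to the simple trend — adding an electron to As's half-filled 4p³ is unfavourable, so Ge (4p²) has the more exothermic EA.
Approximate values (kJ/mol): K 48, Ca 2, Ge 119, As 78.
So from highest to lowest: Ge > As > K > Ca.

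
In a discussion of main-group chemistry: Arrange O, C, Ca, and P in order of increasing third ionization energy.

Consider each +2 ion: O²⁺ still has 4 valence electrons; C²⁺ still has 2 valence electrons; Ca²⁺ is the bare [Ar] core; P²⁺ still has 3 valence electrons.
Usually core removal costs more than valence removal, but here the competition is close: a tightly held n=2 valence electron can cost more to remove than an n=3 core electron, so the actual values have to decide it.
Valence configurations: O²⁺ [He]2s²2p², C²⁺ [He]2s², P²⁺ [Ne]3s²3p¹.
The numbers (kJ/mol): O 5300, C 4620, Ca 4912, P 2914.
So the third ionization energies run P < C < Ca < O.

P < C < Ca < O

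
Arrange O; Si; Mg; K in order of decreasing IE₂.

O > K > Si > Mg

IE_2 is the cost of taking one more electron from the +1 cation: O⁺ still has 5 valence electrons; Si⁺ still has 3 valence electrons; Mg⁺ still has 1 valence electron; K⁺ is the bare [Ar] core.
Usually core removal costs more than valence removal, but here the competition is close: a tightly held n=2 valence electron can cost more to remove than an n=3 core electron, so the actual values have to decide it.
Valence configurations: O⁺ [He]2s²2p³, Si⁺ [Ne]3s²3p¹, Mg⁺ [Ne]3s¹.
The numbers (kJ/mol): O 3388, Si 1577, Mg 1451, K 3052.
Hence IE_2: Mg < Si < K < O.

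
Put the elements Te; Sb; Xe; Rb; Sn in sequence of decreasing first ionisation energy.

Xe, Te, Sb, Sn, Rb

Rb is in period 5, group 1; Sn is in period 5, group 14; Sb is in period 5, group 15; Te is in period 5, group 16; Xe is in period 5, group 18.
IE₁ increases left→right with effective nuclear charge and decreases top→bottom as the valence shell moves farther out.
All lie in period 5, so first ionization energy increases left to right.
So from highest to lowest: Xe > Te > Sb > Sn > Rb.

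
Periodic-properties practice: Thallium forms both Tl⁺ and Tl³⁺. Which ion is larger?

Both ions have Z = 81 protons, but Tl³⁺ has lost more electrons, so its remaining electrons feel a larger effective nuclear charge per electron and are pulled in more tightly.
Higher positive charge → smaller ion, so Tl⁺ > Tl³⁺.

Tl⁺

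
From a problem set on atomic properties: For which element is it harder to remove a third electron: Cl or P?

Cl

The third ionization energy removes an electron from the +2 ion. For each element: Cl²⁺ still has 5 valence electrons; P²⁺ still has 3 valence electrons.
All are still removing valence electrons, so compare the +2 ions as you would atoms: IE_3 generally rises across a period (higher Z_eff) and falls down a group (larger shell), subject to the usual subshell exceptions.
Valence configurations: Cl²⁺ [Ne]3s²3p³, P²⁺ [Ne]3s²3p¹.
Approximate IE_3 values (kJ/mol): Cl 3822, P 2914.
Overall IE_3 order: P < Cl.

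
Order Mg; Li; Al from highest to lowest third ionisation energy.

Li > Mg > Al

Consider each +2 ion: Mg²⁺ is the bare [Ne] core; Li²⁺ is already 1 electron into the core; Al²⁺ still has 1 valence electron.
Breaking into a closed-shell core is much more expensive than removing a leftover valence electron — Mg and Li have the largest IE_3 here.
The numbers (kJ/mol): Mg 7733, Li 11815, Al 2745.
So the third ionization energies run Al < Mg < Li.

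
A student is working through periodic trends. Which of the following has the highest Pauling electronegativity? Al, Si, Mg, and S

EN rises left→right (higher Z_eff, smaller atoms) and falls top→bottom (larger, more shielded atoms).
All lie in period 3, so electronegativity increases left to right.
The highest Pauling electronegativity among these belongs to S.

S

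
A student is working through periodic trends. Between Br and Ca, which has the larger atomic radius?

Ca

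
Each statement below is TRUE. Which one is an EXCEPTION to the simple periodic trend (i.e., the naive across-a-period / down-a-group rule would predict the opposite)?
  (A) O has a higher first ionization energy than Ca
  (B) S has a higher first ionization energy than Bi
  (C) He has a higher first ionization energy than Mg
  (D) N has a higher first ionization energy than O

(D)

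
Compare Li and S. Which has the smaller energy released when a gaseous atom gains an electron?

Li is in period 2, group 1; S is in period 3, group 16.
Adding an electron releases more energy for atoms nearer the top right (short of the noble gases).
Neither a single period nor a single group — weigh both effects.
S > Li: the two effects oppose for this pair; the across-period effect wins (200 vs 60 kJ/mol).
Tabulated electron affinity (kJ/mol): Li 60, S 200.
So Li has the smaller energy released when a gaseous atom gains an electron (Li < S).

Li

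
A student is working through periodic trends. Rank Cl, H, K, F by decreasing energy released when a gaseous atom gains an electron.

H is in period 1, group 1; F is in period 2, group 17; Cl is in period 3, group 17; K is in period 4, group 1.
Electron affinity generally becomes more exothermic across a period toward the halogens and less exothermic down a group.
Here both period and group differ, so the two effects have to be weighed against each other.
H > K: H sits above K in group 1, so the down-group effect alone puts H higher.
F > H: the two effects oppose for this pair; the across-period effect wins (328 vs 73 kJ/mol).
Cl > F: this pair runs against the simple trend — see the exception note.
Note the exception: Cl has a higher electron affinity than F, contrary to the simple trend — F's small 2p subshell makes the incoming electron feel strong e⁻–e⁻ repulsion, so Cl actually releases more energy on gaining an electron.
Approximate values (kJ/mol): H 73, F 328, Cl 349, K 48.
So from highest to lowest: Cl > F > H > K.

Cl > F > H > K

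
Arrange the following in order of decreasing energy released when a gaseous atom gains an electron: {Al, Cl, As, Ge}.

Cl > Ge > As > Al

EA tends to increase across a period and decrease down a group, though the pattern is less regular than for IE or radius.
Neither a single period nor a single group — weigh both effects.
As > Al: period and group pull opposite ways; the across-period shift dominates (78 vs 42 kJ/mol).
Ge > As: this pair runs against the simple trend — see the exception note.
Cl > Ge: relative to Ge, both the across-period and down-group shifts push Cl's electron affinity up.
Note the exception: Ge has a higher electron affinity than As, contrary to the simple trend — adding an electron to As's half-filled 4p³ is unfavourable, so Ge (4p²) has the more exothermic EA.
For reference (kJ/mol): Al 42, Cl 349, Ge 119, As 78.
So from highest to lowest: Cl > Ge > As > Al.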